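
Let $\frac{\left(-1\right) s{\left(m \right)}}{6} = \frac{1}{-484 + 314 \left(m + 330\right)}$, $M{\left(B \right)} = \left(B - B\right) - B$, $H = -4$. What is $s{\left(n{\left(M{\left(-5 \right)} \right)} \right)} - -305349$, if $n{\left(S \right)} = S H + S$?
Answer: $\frac{15027140334}{49213} \approx 3.0535 \cdot 10^{5}$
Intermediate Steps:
$M{\left(B \right)} = - B$ ($M{\left(B \right)} = 0 - B = - B$)
$n{\left(S \right)} = - 3 S$ ($n{\left(S \right)} = S \left(-4\right) + S = - 4 S + S = - 3 S$)
$s{\left(m \right)} = - \frac{6}{103136 + 314 m}$ ($s{\left(m \right)} = - \frac{6}{-484 + 314 \left(m + 330\right)} = - \frac{6}{-484 + 314 \left(330 + m\right)} = - \frac{6}{-484 + \left(103620 + 314 m\right)} = - \frac{6}{103136 + 314 m}$)
$s{\left(n{\left(M{\left(-5 \right)} \right)} \right)} - -305349 = - \frac{3}{51568 + 157 \left(- 3 \left(\left(-1\right) \left(-5\right)\right)\right)} - -305349 = - \frac{3}{51568 + 157 \left(\left(-3\right) 5\right)} + 305349 = - \frac{3}{51568 + 157 \left(-15\right)} + 305349 = - \frac{3}{51568 - 2355} + 305349 = - \frac{3}{49213} + 305349 = \frac{15027140334}{49213}$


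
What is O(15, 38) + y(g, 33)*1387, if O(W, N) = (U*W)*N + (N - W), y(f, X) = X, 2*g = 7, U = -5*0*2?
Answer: 45794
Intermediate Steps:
U = 0 (U = 0*2 = 0)
g = 7/2 (g = (½)*7 = 7/2 ≈ 3.5000)
O(W, N) = N - W (O(W, N) = (0*W)*N + (N - W) = 0*N + (N - W) = 0 + (N - W) = N - W)
O(15, 38) + y(g, 33)*1387 = (38 - 1*15) + 33*1387 = (38 - 15) + 45771 = 23 + 45771 = 45794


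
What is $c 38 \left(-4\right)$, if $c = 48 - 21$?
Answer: $-4104$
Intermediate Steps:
$c = 27$ ($c = 48 - 21 = 27$)
$c 38 \left(-4\right) = 27 \cdot 38 \left(-4\right) = 1026 \left(-4\right) = -4104$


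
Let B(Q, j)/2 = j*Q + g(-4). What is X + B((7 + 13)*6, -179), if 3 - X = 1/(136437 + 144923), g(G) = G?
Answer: -12088632401/281360 ≈ -42965.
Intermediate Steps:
B(Q, j) = -8 + 2*Q*j (B(Q, j) = 2*(j*Q - 4) = 2*(Q*j - 4) = 2*(-4 + Q*j) = -8 + 2*Q*j)
X = 844079/281360 (X = 3 - 1/(136437 + 144923) = 3 - 1/281360 = 844079/281360 ≈ 3.0000)
X + B((7 + 13)*6, -179) = 844079/281360 + (-8 + 2*((7 + 13)*6)*(-179)) = 844079/281360 + (-8 + 2*(20*6)*(-179)) = 844079/281360 + (-8 + 2*120*(-179)) = 844079/281360 + (-8 - 42960) = 844079/281360 - 42968 = -12088632401/281360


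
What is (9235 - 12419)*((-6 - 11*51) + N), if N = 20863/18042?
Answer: 524279032/291 ≈ 1.8016e+6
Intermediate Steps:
N = 673/582 (N = 20863*(1/18042) = 673/582 ≈ 1.1564)
(9235 - 12419)*((-6 - 11*51) + N) = (9235 - 12419)*((-6 - 11*51) + 673/582) = -3184*((-6 - 561) + 673/582) = -3184*(-567 + 673/582) = -3184*(-329321/582) = 524279032/291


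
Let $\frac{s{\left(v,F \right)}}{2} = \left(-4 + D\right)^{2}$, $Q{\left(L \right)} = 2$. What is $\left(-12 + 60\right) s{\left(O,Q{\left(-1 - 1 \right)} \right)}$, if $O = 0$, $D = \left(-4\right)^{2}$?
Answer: $13824$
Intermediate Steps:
$D = 16$
$s{\left(v,F \right)} = 288$ ($s{\left(v,F \right)} = 2 \left(-4 + 16\right)^{2} = 2 \cdot 12^{2} = 2 \cdot 144 = 288$)
$\left(-12 + 60\right) s{\left(O,Q{\left(-1 - 1 \right)} \right)} = \left(-12 + 60\right) 288 = 48 \cdot 288 = 13824$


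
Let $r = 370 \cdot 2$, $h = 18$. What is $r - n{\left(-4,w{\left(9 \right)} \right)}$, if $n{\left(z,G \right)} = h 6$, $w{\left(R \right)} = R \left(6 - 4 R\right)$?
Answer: $632$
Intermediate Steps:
$r = 740$
$n{\left(z,G \right)} = 108$ ($n{\left(z,G \right)} = 18 \cdot 6 = 108$)
$r - n{\left(-4,w{\left(9 \right)} \right)} = 740 - 108 = 632$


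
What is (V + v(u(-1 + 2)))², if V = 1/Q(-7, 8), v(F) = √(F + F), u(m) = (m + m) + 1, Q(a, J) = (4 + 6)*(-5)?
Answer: 15001/2500 - √6/25 ≈ 5.9024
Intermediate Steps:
Q(a, J) = -50 (Q(a, J) = 10*(-5) = -50)
u(m) = 1 + 2*m (u(m) = 2*m + 1 = 1 + 2*m)
v(F) = √2*√F (v(F) = √(2*F) = √2*√F)
V = -1/50 (V = 1/(-50) = -1/50 ≈ -0.020000)
(V + v(u(-1 + 2)))² = (-1/50 + √2*√(1 + 2*(-1 + 2)))² = (-1/50 + √2*√(1 + 2*1))² = (-1/50 + √2*√(1 + 2))² = (-1/50 + √2*√3)² = (-1/50 + √6)²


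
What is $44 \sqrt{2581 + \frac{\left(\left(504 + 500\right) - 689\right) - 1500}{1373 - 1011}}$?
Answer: $\frac{22 \sqrt{337795594}}{181} \approx 2233.9$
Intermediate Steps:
$44 \sqrt{2581 + \frac{\left(\left(504 + 500\right) - 689\right) - 1500}{1373 - 1011}} = 44 \sqrt{2581 + \frac{\left(1004 - 689\right) - 1500}{362}} = 44 \sqrt{2581 + \left(315 - 1500\right) \frac{1}{362}} = 44 \sqrt{2581 - \frac{1185}{362}} = 44 \sqrt{\frac{933137}{362}} = 44 \frac{\sqrt{337795594}}{362} = \frac{22 \sqrt{337795594}}{181}$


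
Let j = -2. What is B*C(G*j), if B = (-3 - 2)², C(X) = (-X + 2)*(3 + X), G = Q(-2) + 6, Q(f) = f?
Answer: -1250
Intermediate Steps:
G = 4 (G = -2 + 6 = 4)
C(X) = (2 - X)*(3 + X)
B = 25 (B = (-5)² = 25)
B*C(G*j) = 25*(6 - 4*(-2) - (4*(-2))²) = 25*(6 - 1*(-8) - 1*(-8)²) = 25*(6 + 8 - 1*64) = 25*(6 + 8 - 64) = 25*(-50) = -1250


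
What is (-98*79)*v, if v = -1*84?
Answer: 650328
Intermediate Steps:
v = -84
(-98*79)*v = -98*79*(-84) = -7742*(-84) = 650328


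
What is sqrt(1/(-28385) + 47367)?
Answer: sqrt(38163981465190)/28385 ≈ 217.64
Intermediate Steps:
sqrt(1/(-28385) + 47367) = sqrt(-1/28385 + 47367) = sqrt(1344512294/28385) = sqrt(38163981465190)/28385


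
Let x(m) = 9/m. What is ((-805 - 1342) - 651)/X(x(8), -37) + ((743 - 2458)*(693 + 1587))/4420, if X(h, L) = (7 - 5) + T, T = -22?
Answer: -1645921/2210 ≈ -744.76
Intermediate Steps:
X(h, L) = -20 (X(h, L) = (7 - 5) - 22 = 2 - 22 = -20)
((-805 - 1342) - 651)/X(x(8), -37) + ((743 - 2458)*(693 + 1587))/4420 = ((-805 - 1342) - 651)/(-20) + ((743 - 2458)*(693 + 1587))/4420 = (-2147 - 651)*(-1/20) - 1715*2280*(1/4420) = -2798*(-1/20) - 3910200*1/4420 = 1399/10 - 195510/221 = -1645921/2210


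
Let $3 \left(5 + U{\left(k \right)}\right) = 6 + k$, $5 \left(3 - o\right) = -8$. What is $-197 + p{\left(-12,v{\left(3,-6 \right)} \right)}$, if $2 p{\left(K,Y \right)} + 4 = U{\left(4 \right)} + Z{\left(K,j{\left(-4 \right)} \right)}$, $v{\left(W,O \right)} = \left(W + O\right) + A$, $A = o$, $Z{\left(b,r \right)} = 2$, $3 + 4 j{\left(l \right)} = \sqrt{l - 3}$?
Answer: $- \frac{1193}{6} \approx -198.83$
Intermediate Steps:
$j{\left(l \right)} = - \frac{3}{4} + \frac{\sqrt{-3 + l}}{4}$ ($j{\left(l \right)} = - \frac{3}{4} + \frac{\sqrt{l - 3}}{4} = - \frac{3}{4} + \frac{\sqrt{-3 + l}}{4}$)
$o = \frac{23}{5}$ ($o = 3 - - \frac{8}{5} = 3 + \frac{8}{5} = \frac{23}{5} \approx 4.6$)
$U{\left(k \right)} = -3 + \frac{k}{3}$ ($U{\left(k \right)} = -5 + \frac{6 + k}{3} = -5 + \left(2 + \frac{k}{3}\right) = -3 + \frac{k}{3}$)
$A = \frac{23}{5} \approx 4.6$
$v{\left(W,O \right)} = \frac{23}{5} + O + W$ ($v{\left(W,O \right)} = \left(W + O\right) + \frac{23}{5} = \left(O + W\right) + \frac{23}{5} = \frac{23}{5} + O + W$)
$p{\left(K,Y \right)} = - \frac{11}{6}$ ($p{\left(K,Y \right)} = -2 + \frac{\left(-3 + \frac{1}{3} \cdot 4\right) + 2}{2} = -2 + \frac{\left(-3 + \frac{4}{3}\right) + 2}{2} = -2 + \frac{- \frac{5}{3} + 2}{2} = -2 + \frac{1}{2} \cdot \frac{1}{3} = -2 + \frac{1}{6} = - \frac{11}{6}$)
$-197 + p{\left(-12,v{\left(3,-6 \right)} \right)} = -197 - \frac{11}{6} = - \frac{1193}{6}$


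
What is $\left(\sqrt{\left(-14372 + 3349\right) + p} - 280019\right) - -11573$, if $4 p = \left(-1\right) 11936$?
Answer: $-268446 + i \sqrt{14007} \approx -2.6845 \cdot 10^{5} + 118.35 i$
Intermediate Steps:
$p = -2984$ ($p = \frac{\left(-1\right) 11936}{4} = \frac{1}{4} \left(-11936\right) = -2984$)
$\left(\sqrt{\left(-14372 + 3349\right) + p} - 280019\right) - -11573 = \left(\sqrt{\left(-14372 + 3349\right) - 2984} - 280019\right) - -11573 = \left(\sqrt{-11023 - 2984} - 280019\right) + 11573 = \left(\sqrt{-14007} - 280019\right) + 11573 = \left(i \sqrt{14007} - 280019\right) + 11573 = \left(-280019 + i \sqrt{14007}\right) + 11573 = -268446 + i \sqrt{14007}$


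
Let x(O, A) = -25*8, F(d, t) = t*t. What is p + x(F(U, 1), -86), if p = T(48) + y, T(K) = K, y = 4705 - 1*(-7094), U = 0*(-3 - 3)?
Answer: 11647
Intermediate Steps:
U = 0 (U = 0*(-6) = 0)
y = 11799 (y = 4705 + 7094 = 11799)
F(d, t) = t²
x(O, A) = -200
p = 11847 (p = 48 + 11799 = 11847)
p + x(F(U, 1), -86) = 11847 - 200 = 11647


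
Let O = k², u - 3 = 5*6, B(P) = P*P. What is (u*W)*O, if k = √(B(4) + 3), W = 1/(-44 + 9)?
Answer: -627/35 ≈ -17.914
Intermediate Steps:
B(P) = P²
W = -1/35 (W = 1/(-35) = -1/35 ≈ -0.028571)
u = 33 (u = 3 + 5*6 = 3 + 30 = 33)
k = √19 (k = √(4² + 3) = √(16 + 3) = √19 ≈ 4.3589)
O = 19 (O = (√19)² = 19)
(u*W)*O = (33*(-1/35))*19 = -33/35*19 = -627/35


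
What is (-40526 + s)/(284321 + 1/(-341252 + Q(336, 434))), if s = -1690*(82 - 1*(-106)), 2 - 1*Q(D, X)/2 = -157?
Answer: -122138241764/96934695813 ≈ -1.2600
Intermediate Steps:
Q(D, X) = 318 (Q(D, X) = 4 - 2*(-157) = 4 + 314 = 318)
s = -317720 (s = -1690*(82 + 106) = -1690*188 = -338*940 = -317720)
(-40526 + s)/(284321 + 1/(-341252 + Q(336, 434))) = (-40526 - 317720)/(284321 + 1/(-341252 + 318)) = -358246/(284321 + 1/(-340934)) = -358246/(284321 - 1/340934) = -358246/96934695813/340934 = -358246*340934/96934695813 = -122138241764/96934695813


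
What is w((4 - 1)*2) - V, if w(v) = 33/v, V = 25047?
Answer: -50083/2 ≈ -25042.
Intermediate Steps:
w((4 - 1)*2) - V = 33/(((4 - 1)*2)) - 1*25047 = 33/((3*2)) - 25047 = 33/6 - 25047 = 33*(⅙) - 25047 = 11/2 - 25047 = -50083/2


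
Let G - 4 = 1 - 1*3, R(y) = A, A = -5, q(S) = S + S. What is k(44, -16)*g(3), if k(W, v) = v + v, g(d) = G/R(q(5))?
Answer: 64/5 ≈ 12.800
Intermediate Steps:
q(S) = 2*S
R(y) = -5
G = 2 (G = 4 + (1 - 1*3) = 4 + (1 - 3) = 4 - 2 = 2)
g(d) = -⅖ (g(d) = 2/(-5) = 2*(-⅕) = -⅖)
k(W, v) = 2*v
k(44, -16)*g(3) = (2*(-16))*(-⅖) = -32*(-⅖) = 64/5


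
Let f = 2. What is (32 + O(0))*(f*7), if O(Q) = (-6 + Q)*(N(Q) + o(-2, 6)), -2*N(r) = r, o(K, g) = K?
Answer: 616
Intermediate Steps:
N(r) = -r/2
O(Q) = (-6 + Q)*(-2 - Q/2) (O(Q) = (-6 + Q)*(-Q/2 - 2) = (-6 + Q)*(-2 - Q/2))
(32 + O(0))*(f*7) = (32 + (12 + 0 - 1/2*0**2))*(2*7) = (32 + (12 + 0 - 1/2*0))*14 = (32 + (12 + 0 + 0))*14 = (32 + 12)*14 = 44*14 = 616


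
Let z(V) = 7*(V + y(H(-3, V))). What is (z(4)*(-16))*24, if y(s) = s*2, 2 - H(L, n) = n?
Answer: 0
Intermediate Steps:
H(L, n) = 2 - n
y(s) = 2*s
z(V) = 28 - 7*V (z(V) = 7*(V + 2*(2 - V)) = 7*(V + (4 - 2*V)) = 7*(4 - V) = 28 - 7*V)
(z(4)*(-16))*24 = ((28 - 7*4)*(-16))*24 = ((28 - 28)*(-16))*24 = (0*(-16))*24 = 0*24 = 0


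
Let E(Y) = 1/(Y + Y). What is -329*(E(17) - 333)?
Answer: 3724609/34 ≈ 1.0955e+5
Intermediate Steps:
E(Y) = 1/(2*Y)
-329*(E(17) - 333) = -329*((½)/17 - 333) = -329*((½)*(1/17) - 333) = -329*(1/34 - 333) = -329*(-11321/34) = 3724609/34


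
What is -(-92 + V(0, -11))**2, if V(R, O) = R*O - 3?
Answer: -9025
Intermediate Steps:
V(R, O) = -3 + O*R (V(R, O) = O*R - 3 = -3 + O*R)
-(-92 + V(0, -11))**2 = -(-92 + (-3 - 11*0))**2 = -(-92 + (-3 + 0))**2 = -(-92 - 3)**2 = -1*(-95)**2 = -1*9025 = -9025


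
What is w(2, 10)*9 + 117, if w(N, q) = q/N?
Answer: 162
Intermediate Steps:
w(2, 10)*9 + 117 = (10/2)*9 + 117 = (10*(½))*9 + 117 = 5*9 + 117 = 45 + 117 = 162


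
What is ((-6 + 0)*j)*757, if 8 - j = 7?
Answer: -4542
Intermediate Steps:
j = 1 (j = 8 - 1*7 = 8 - 7 = 1)
((-6 + 0)*j)*757 = ((-6 + 0)*1)*757 = -6*1*757 = -6*757 = -4542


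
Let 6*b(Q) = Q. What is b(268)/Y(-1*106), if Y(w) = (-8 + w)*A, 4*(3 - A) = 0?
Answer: -67/513 ≈ -0.13060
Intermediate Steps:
b(Q) = Q/6
A = 3 (A = 3 - ¼*0 = 3 + 0 = 3)
Y(w) = -24 + 3*w (Y(w) = (-8 + w)*3 = -24 + 3*w)
b(268)/Y(-1*106) = ((⅙)*268)/(-24 + 3*(-1*106)) = 134/(3*(-24 + 3*(-106))) = 134/(3*(-24 - 318)) = (134/3)/(-342) = (134/3)*(-1/342) = -67/513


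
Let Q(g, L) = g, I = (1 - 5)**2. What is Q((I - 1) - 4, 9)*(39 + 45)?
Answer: 924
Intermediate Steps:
I = 16 (I = (-4)**2 = 16)
Q((I - 1) - 4, 9)*(39 + 45) = ((16 - 1) - 4)*(39 + 45) = (15 - 4)*84 = 11*84 = 924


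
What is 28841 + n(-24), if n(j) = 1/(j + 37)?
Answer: 374934/13 ≈ 28841.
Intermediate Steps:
n(j) = 1/(37 + j)
28841 + n(-24) = 28841 + 1/(37 - 24) = 28841 + 1/13 = 374934/13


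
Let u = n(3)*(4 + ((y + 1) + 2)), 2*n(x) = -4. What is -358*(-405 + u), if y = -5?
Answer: 146422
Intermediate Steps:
n(x) = -2 (n(x) = (1/2)*(-4) = -2)
u = -4 (u = -2*(4 + ((-5 + 1) + 2)) = -2*(4 + (-4 + 2)) = -2*(4 - 2) = -2*2 = -4)
-358*(-405 + u) = -358*(-405 - 4) = -358*(-409) = 146422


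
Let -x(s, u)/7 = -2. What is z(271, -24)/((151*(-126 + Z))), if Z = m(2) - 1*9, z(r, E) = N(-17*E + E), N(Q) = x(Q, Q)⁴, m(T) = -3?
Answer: -19208/10419 ≈ -1.8436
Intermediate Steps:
x(s, u) = 14 (x(s, u) = -7*(-2) = 14)
N(Q) = 38416 (N(Q) = 14⁴ = 38416)
z(r, E) = 38416
Z = -12 (Z = -3 - 1*9 = -3 - 9 = -12)
z(271, -24)/((151*(-126 + Z))) = 38416/((151*(-126 - 12))) = 38416/((151*(-138))) = 38416/(-20838) = 38416*(-1/20838) = -19208/10419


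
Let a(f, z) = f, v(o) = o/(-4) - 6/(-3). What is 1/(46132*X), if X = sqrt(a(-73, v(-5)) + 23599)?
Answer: sqrt(2614)/361767144 ≈ 1.4133e-7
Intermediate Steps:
v(o) = 2 - o/4 (v(o) = o*(-1/4) - 6*(-1/3) = -o/4 + 2 = 2 - o/4)
X = 3*sqrt(2614) (X = sqrt(-73 + 23599) = sqrt(23526) = 3*sqrt(2614) ≈ 153.38)
1/(46132*X) = 1/(46132*((3*sqrt(2614)))) = (sqrt(2614)/7842)/46132 = sqrt(2614)/361767144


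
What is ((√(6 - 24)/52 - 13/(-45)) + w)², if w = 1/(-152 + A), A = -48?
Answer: 40484449/547560000 + 511*I*√2/15600 ≈ 0.073936 + 0.046325*I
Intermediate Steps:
w = -1/200 (w = 1/(-152 - 48) = 1/(-200) = -1/200 ≈ -0.0050000)
((√(6 - 24)/52 - 13/(-45)) + w)² = ((√(6 - 24)/52 - 13/(-45)) - 1/200)² = ((√(-18)*(1/52) - 13*(-1/45)) - 1/200)² = (((3*I*√2)*(1/52) + 13/45) - 1/200)² = ((3*I*√2/52 + 13/45) - 1/200)² = ((13/45 + 3*I*√2/52) - 1/200)² = (511/1800 + 3*I*√2/52)²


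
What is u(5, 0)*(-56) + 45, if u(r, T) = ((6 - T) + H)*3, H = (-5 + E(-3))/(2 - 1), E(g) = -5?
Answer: 717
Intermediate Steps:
H = -10 (H = (-5 - 5)/(2 - 1) = -10/1 = -10*1 = -10)
u(r, T) = -12 - 3*T (u(r, T) = ((6 - T) - 10)*3 = (-4 - T)*3 = -12 - 3*T)
u(5, 0)*(-56) + 45 = (-12 - 3*0)*(-56) + 45 = (-12 + 0)*(-56) + 45 = -12*(-56) + 45 = 672 + 45 = 717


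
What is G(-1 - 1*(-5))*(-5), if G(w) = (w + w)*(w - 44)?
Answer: 1600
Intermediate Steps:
G(w) = 2*w*(-44 + w) (G(w) = (2*w)*(-44 + w) = 2*w*(-44 + w))
G(-1 - 1*(-5))*(-5) = (2*(-1 - 1*(-5))*(-44 + (-1 - 1*(-5))))*(-5) = (2*(-1 + 5)*(-44 + (-1 + 5)))*(-5) = (2*4*(-44 + 4))*(-5) = (2*4*(-40))*(-5) = -320*(-5) = 1600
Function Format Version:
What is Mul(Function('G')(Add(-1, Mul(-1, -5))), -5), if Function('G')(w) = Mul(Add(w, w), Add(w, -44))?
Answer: 1600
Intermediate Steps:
Function('G')(w) = Mul(2, w, Add(-44, w)) (Function('G')(w) = Mul(Mul(2, w), Add(-44, w)) = Mul(2, w, Add(-44, w)))
Mul(Function('G')(Add(-1, Mul(-1, -5))), -5) = Mul(Mul(2, Add(-1, Mul(-1, -5)), Add(-44, Add(-1, Mul(-1, -5)))), -5) = Mul(Mul(2, Add(-1, 5), Add(-44, Add(-1, 5))), -5) = Mul(Mul(2, 4, Add(-44, 4)), -5) = Mul(Mul(2, 4, -40), -5) = Mul(-320, -5) = 1600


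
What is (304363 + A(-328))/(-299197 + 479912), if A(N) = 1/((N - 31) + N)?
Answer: 41819476/24830241 ≈ 1.6842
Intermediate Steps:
A(N) = 1/(-31 + 2*N) (A(N) = 1/((-31 + N) + N) = 1/(-31 + 2*N))
(304363 + A(-328))/(-299197 + 479912) = (304363 + 1/(-31 + 2*(-328)))/(-299197 + 479912) = (304363 + 1/(-31 - 656))/180715 = (304363 + 1/(-687))*(1/180715) = (304363 - 1/687)*(1/180715) = (209097380/687)*(1/180715) = 41819476/24830241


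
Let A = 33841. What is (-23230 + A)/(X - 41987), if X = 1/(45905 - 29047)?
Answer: -178880238/707816845 ≈ -0.25272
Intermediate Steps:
X = 1/16858 ≈ 5.9319e-5
(-23230 + A)/(X - 41987) = (-23230 + 33841)/(1/16858 - 41987) = 10611/(-707816845/16858) = 10611*(-16858/707816845) = -178880238/707816845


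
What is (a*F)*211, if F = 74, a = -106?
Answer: -1655084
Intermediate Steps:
(a*F)*211 = -106*74*211 = -7844*211 = -1655084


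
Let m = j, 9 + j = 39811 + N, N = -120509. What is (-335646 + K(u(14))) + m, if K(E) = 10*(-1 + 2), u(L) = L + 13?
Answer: -416343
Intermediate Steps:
u(L) = 13 + L
K(E) = 10 (K(E) = 10*1 = 10)
j = -80707 (j = -9 + (39811 - 120509) = -9 - 80698 = -80707)
m = -80707
(-335646 + K(u(14))) + m = (-335646 + 10) - 80707 = -335636 - 80707 = -416343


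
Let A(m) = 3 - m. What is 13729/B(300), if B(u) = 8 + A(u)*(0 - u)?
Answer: 13729/89108 ≈ 0.15407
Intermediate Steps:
B(u) = 8 - u*(3 - u) (B(u) = 8 + (3 - u)*(0 - u) = 8 + (3 - u)*(-u) = 8 - u*(3 - u))
13729/B(300) = 13729/(8 + 300*(-3 + 300)) = 13729/(8 + 300*297) = 13729/(8 + 89100) = 13729/89108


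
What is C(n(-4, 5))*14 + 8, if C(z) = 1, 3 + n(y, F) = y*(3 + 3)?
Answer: 22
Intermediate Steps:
n(y, F) = -3 + 6*y (n(y, F) = -3 + y*(3 + 3) = -3 + y*6 = -3 + 6*y)
C(n(-4, 5))*14 + 8 = 1*14 + 8 = 14 + 8 = 22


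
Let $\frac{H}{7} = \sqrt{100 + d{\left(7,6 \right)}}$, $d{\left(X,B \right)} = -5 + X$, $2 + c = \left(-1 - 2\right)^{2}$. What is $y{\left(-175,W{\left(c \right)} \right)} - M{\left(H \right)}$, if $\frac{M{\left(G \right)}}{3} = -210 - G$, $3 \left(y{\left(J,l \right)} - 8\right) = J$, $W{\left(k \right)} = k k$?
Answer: $\frac{1739}{3} + 21 \sqrt{102} \approx 791.76$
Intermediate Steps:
$c = 7$ ($c = -2 + \left(-1 - 2\right)^{2} = -2 + \left(-3\right)^{2} = -2 + 9 = 7$)
$W{\left(k \right)} = k^{2}$
$y{\left(J,l \right)} = 8 + \frac{J}{3}$
$H = 7 \sqrt{102}$ ($H = 7 \sqrt{100 + \left(-5 + 7\right)} = 7 \sqrt{100 + 2} = 7 \sqrt{102} \approx 70.697$)
$M{\left(G \right)} = -630 - 3 G$ ($M{\left(G \right)} = 3 \left(-210 - G\right) = -630 - 3 G$)
$y{\left(-175,W{\left(c \right)} \right)} - M{\left(H \right)} = \left(8 + \frac{1}{3} \left(-175\right)\right) - \left(-630 - 3 \cdot 7 \sqrt{102}\right) = \left(8 - \frac{175}{3}\right) - \left(-630 - 21 \sqrt{102}\right) = - \frac{151}{3} + \left(630 + 21 \sqrt{102}\right) = \frac{1739}{3} + 21 \sqrt{102}$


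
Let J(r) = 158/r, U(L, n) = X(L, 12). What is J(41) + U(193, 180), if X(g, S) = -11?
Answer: -293/41 ≈ -7.1463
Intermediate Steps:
U(L, n) = -11
J(41) + U(193, 180) = 158/41 - 11 = -293/41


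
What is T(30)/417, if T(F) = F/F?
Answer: 1/417 ≈ 0.0023981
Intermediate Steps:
T(F) = 1
T(30)/417 = 1/417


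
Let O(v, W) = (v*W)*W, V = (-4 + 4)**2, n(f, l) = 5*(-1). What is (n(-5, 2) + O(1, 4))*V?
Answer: 0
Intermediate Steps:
n(f, l) = -5
V = 0 (V = 0**2 = 0)
O(v, W) = v*W**2 (O(v, W) = (W*v)*W = v*W**2)
(n(-5, 2) + O(1, 4))*V = (-5 + 1*4**2)*0 = (-5 + 1*16)*0 = (-5 + 16)*0 = 11*0 = 0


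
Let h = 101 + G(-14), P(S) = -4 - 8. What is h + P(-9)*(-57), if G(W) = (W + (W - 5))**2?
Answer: 1874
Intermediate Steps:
P(S) = -12
G(W) = (-5 + 2*W)**2 (G(W) = (W + (-5 + W))**2 = (-5 + 2*W)**2)
h = 1190 (h = 101 + (-5 + 2*(-14))**2 = 101 + (-5 - 28)**2 = 101 + (-33)**2 = 101 + 1089 = 1190)
h + P(-9)*(-57) = 1190 - 12*(-57) = 1190 + 684 = 1874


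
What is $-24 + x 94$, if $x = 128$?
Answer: $12008$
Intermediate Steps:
$-24 + x 94 = -24 + 128 \cdot 94 = -24 + 12032 = 12008$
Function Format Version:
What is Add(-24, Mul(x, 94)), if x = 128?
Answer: 12008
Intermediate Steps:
Add(-24, Mul(x, 94)) = Add(-24, Mul(128, 94)) = Add(-24, 12032) = 12008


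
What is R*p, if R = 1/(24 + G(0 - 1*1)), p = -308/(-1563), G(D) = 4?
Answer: 11/1563 ≈ 0.0070377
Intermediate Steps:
p = 308/1563 (p = -308*(-1/1563) = 308/1563 ≈ 0.19706)
R = 1/28 (R = 1/(24 + 4) = 1/28 ≈ 0.035714)
R*p = (1/28)*(308/1563) = 11/1563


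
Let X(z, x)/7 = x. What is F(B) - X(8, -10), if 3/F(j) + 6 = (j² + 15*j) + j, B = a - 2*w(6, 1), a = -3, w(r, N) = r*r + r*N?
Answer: 143991/2057 ≈ 70.000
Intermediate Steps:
w(r, N) = r² + N*r
X(z, x) = 7*x
B = -87 (B = -3 - 12*(1 + 6) = -3 - 12*7 = -3 - 2*42 = -3 - 84 = -87)
F(j) = 3/(-6 + j² + 16*j) (F(j) = 3/(-6 + ((j² + 15*j) + j)) = 3/(-6 + (j² + 16*j)) = 3/(-6 + j² + 16*j))
F(B) - X(8, -10) = 3/(-6 + (-87)² + 16*(-87)) - 7*(-10) = 3/(-6 + 7569 - 1392) - 1*(-70) = 3/6171 + 70 = 3*(1/6171) + 70 = 1/2057 + 70 = 143991/2057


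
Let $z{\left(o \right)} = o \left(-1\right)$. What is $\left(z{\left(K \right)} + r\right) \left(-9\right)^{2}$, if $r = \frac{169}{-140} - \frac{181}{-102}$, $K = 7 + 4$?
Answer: $- \frac{2011203}{2380} \approx -845.04$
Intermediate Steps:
$K = 11$
$z{\left(o \right)} = - o$
$r = \frac{4051}{7140}$ ($r = 169 \left(- \frac{1}{140}\right) - - \frac{181}{102} = - \frac{169}{140} + \frac{181}{102} = \frac{4051}{7140} \approx 0.56737$)
$\left(z{\left(K \right)} + r\right) \left(-9\right)^{2} = \left(\left(-1\right) 11 + \frac{4051}{7140}\right) \left(-9\right)^{2} = \left(-11 + \frac{4051}{7140}\right) 81 = \left(- \frac{74489}{7140}\right) 81 = - \frac{2011203}{2380}$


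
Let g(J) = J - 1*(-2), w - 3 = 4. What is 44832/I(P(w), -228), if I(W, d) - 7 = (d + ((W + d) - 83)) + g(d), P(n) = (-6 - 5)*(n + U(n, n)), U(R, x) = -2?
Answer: -14944/271 ≈ -55.144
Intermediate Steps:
w = 7 (w = 3 + 4 = 7)
P(n) = 22 - 11*n (P(n) = (-6 - 5)*(n - 2) = -11*(-2 + n) = 22 - 11*n)
g(J) = 2 + J (g(J) = J + 2 = 2 + J)
I(W, d) = -74 + W + 3*d (I(W, d) = 7 + ((d + ((W + d) - 83)) + (2 + d)) = 7 + ((d + (-83 + W + d)) + (2 + d)) = 7 + ((-83 + W + 2*d) + (2 + d)) = 7 + (-81 + W + 3*d) = -74 + W + 3*d)
44832/I(P(w), -228) = 44832/(-74 + (22 - 11*7) + 3*(-228)) = 44832/(-74 + (22 - 77) - 684) = 44832/(-74 - 55 - 684) = 44832/(-813) = 44832*(-1/813) = -14944/271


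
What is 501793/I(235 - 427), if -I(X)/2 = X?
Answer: 501793/384 ≈ 1306.8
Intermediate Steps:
I(X) = -2*X
501793/I(235 - 427) = 501793/((-2*(235 - 427))) = 501793/((-2*(-192))) = 501793/384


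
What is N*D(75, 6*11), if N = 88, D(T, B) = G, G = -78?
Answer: -6864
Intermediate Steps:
D(T, B) = -78
N*D(75, 6*11) = 88*(-78) = -6864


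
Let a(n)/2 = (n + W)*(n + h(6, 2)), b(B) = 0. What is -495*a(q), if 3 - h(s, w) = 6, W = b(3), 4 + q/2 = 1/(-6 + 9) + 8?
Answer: -48620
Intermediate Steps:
q = 26/3 (q = -8 + 2*(1/(-6 + 9) + 8) = -8 + 2*(1/3 + 8) = -8 + 2*(⅓ + 8) = -8 + 2*(25/3) = -8 + 50/3 = 26/3 ≈ 8.6667)
W = 0
h(s, w) = -3 (h(s, w) = 3 - 1*6 = 3 - 6 = -3)
a(n) = 2*n*(-3 + n) (a(n) = 2*((n + 0)*(n - 3)) = 2*(n*(-3 + n)) = 2*n*(-3 + n))
-495*a(q) = -990*26*(-3 + 26/3)/3 = -990*26*17/(3*3) = -495*884/9 = -48620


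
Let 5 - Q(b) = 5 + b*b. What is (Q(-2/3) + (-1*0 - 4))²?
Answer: 1600/81 ≈ 19.753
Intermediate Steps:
Q(b) = -b² (Q(b) = 5 - (5 + b*b) = 5 - (5 + b²) = 5 + (-5 - b²) = -b²)
(Q(-2/3) + (-1*0 - 4))² = (-(-2/3)² + (-1*0 - 4))² = (-(-2*⅓)² + (0 - 4))² = (-(-⅔)² - 4)² = (-1*4/9 - 4)² = (-4/9 - 4)² = (-40/9)² = 1600/81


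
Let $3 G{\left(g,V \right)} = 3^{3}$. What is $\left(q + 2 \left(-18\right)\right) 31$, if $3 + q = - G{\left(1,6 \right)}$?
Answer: $-1488$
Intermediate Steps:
$G{\left(g,V \right)} = 9$ ($G{\left(g,V \right)} = \frac{3^{3}}{3} = \frac{1}{3} \cdot 27 = 9$)
$q = -12$ ($q = -3 - 9 = -12$)
$\left(q + 2 \left(-18\right)\right) 31 = \left(-12 + 2 \left(-18\right)\right) 31 = \left(-12 - 36\right) 31 = \left(-48\right) 31 = -1488$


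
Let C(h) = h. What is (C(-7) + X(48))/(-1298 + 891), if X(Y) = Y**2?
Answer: -2297/407 ≈ -5.6437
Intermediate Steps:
(C(-7) + X(48))/(-1298 + 891) = (-7 + 48**2)/(-1298 + 891) = (-7 + 2304)/(-407) = 2297*(-1/407) = -2297/407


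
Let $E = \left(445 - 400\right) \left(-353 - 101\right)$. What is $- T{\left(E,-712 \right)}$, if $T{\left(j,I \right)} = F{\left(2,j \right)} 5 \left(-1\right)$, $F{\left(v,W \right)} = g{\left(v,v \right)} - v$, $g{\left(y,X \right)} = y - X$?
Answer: $-10$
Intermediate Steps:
$F{\left(v,W \right)} = - v$ ($F{\left(v,W \right)} = \left(v - v\right) - v = 0 - v = - v$)
$E = -20430$ ($E = 45 \left(-454\right) = -20430$)
$T{\left(j,I \right)} = 10$ ($T{\left(j,I \right)} = \left(-1\right) 2 \cdot 5 \left(-1\right) = \left(-2\right) 5 \left(-1\right) = \left(-10\right) \left(-1\right) = 10$)
$- T{\left(E,-712 \right)} = \left(-1\right) 10 = -10$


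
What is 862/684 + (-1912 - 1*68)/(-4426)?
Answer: 1292383/756846 ≈ 1.7076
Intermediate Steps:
862/684 + (-1912 - 1*68)/(-4426) = 862*(1/684) + (-1912 - 68)*(-1/4426) = 431/342 - 1980*(-1/4426) = 431/342 + 990/2213 = 1292383/756846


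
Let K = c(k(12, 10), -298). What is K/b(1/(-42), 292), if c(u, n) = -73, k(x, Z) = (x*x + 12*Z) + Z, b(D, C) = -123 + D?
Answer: 3066/5167 ≈ 0.59338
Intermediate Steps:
k(x, Z) = x² + 13*Z (k(x, Z) = (x² + 12*Z) + Z = x² + 13*Z)
K = -73
K/b(1/(-42), 292) = -73/(-123 + 1/(-42)) = -73/(-123 - 1/42) = -73/(-5167/42) = -73*(-42/5167) = 3066/5167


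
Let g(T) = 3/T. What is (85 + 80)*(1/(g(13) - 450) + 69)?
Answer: 22188650/1949 ≈ 11385.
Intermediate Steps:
(85 + 80)*(1/(g(13) - 450) + 69) = (85 + 80)*(1/(3/13 - 450) + 69) = 165*(1/(3*(1/13) - 450) + 69) = 165*(1/(3/13 - 450) + 69) = 165*(1/(-5847/13) + 69) = 165*(-13/5847 + 69) = 165*(403430/5847) = 22188650/1949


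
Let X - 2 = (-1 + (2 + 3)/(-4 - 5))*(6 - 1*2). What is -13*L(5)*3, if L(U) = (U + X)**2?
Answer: -637/27 ≈ -23.593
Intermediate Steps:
X = -38/9 (X = 2 + (-1 + (2 + 3)/(-4 - 5))*(6 - 1*2) = 2 + (-1 + 5/(-9))*(6 - 2) = 2 + (-1 + 5*(-1/9))*4 = 2 + (-1 - 5/9)*4 = 2 - 14/9*4 = 2 - 56/9 = -38/9 ≈ -4.2222)
L(U) = (-38/9 + U)**2 (L(U) = (U - 38/9)**2 = (-38/9 + U)**2)
-13*L(5)*3 = -13*(-38 + 9*5)**2/81*3 = -13*(-38 + 45)**2/81*3 = -13*(1/81)*7**2*3 = -13*(1/81)*49*3 = -637*3/81 = -13*49/27 = -637/27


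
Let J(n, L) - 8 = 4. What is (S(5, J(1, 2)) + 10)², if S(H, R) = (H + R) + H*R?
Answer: 7569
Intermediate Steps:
J(n, L) = 12 (J(n, L) = 8 + 4 = 12)
S(H, R) = H + R + H*R
(S(5, J(1, 2)) + 10)² = ((5 + 12 + 5*12) + 10)² = ((5 + 12 + 60) + 10)² = (77 + 10)² = 87² = 7569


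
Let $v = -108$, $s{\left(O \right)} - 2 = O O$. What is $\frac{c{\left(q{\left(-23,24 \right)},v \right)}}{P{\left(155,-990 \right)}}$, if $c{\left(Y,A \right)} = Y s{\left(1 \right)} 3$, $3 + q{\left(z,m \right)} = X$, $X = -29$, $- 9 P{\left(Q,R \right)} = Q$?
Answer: $\frac{2592}{155} \approx 16.723$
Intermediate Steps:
$s{\left(O \right)} = 2 + O^{2}$ ($s{\left(O \right)} = 2 + O O = 2 + O^{2}$)
$P{\left(Q,R \right)} = - \frac{Q}{9}$
$q{\left(z,m \right)} = -32$ ($q{\left(z,m \right)} = -3 - 29 = -32$)
$c{\left(Y,A \right)} = 9 Y$ ($c{\left(Y,A \right)} = Y \left(2 + 1^{2}\right) 3 = Y \left(2 + 1\right) 3 = Y 3 \cdot 3 = 3 Y 3 = 9 Y$)
$\frac{c{\left(q{\left(-23,24 \right)},v \right)}}{P{\left(155,-990 \right)}} = \frac{9 \left(-32\right)}{\left(- \frac{1}{9}\right) 155} = - \frac{288}{- \frac{155}{9}} = \left(-288\right) \left(- \frac{9}{155}\right) = \frac{2592}{155}$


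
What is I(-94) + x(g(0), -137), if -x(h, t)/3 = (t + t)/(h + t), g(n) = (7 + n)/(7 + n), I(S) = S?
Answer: -6803/68 ≈ -100.04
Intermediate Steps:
g(n) = 1
x(h, t) = -6*t/(h + t) (x(h, t) = -3*(t + t)/(h + t) = -3*2*t/(h + t) = -6*t/(h + t))
I(-94) + x(g(0), -137) = -94 - 6*(-137)/(1 - 137) = -94 - 6*(-137)/(-136) = -94 - 6*(-137)*(-1/136) = -94 - 411/68 = -6803/68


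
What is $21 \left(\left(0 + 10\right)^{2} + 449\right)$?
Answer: $11529$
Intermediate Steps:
$21 \left(\left(0 + 10\right)^{2} + 449\right) = 21 \left(10^{2} + 449\right) = 21 \left(100 + 449\right) = 21 \cdot 549 = 11529$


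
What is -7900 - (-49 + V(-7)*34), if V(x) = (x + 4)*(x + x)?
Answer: -9279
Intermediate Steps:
V(x) = 2*x*(4 + x) (V(x) = (4 + x)*(2*x) = 2*x*(4 + x))
-7900 - (-49 + V(-7)*34) = -7900 - (-49 + (2*(-7)*(4 - 7))*34) = -7900 - (-49 + (2*(-7)*(-3))*34) = -7900 - (-49 + 42*34) = -7900 - (-49 + 1428) = -7900 - 1*1379 = -7900 - 1379 = -9279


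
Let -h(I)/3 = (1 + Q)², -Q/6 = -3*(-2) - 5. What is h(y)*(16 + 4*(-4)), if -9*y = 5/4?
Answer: 0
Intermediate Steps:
Q = -6 (Q = -6*(-3*(-2) - 5) = -6*(6 - 5) = -6*1 = -6)
y = -5/36 (y = -5/(9*4) = -⅑*5/4 = -5/36 ≈ -0.13889)
h(I) = -75 (h(I) = -3*(1 - 6)² = -3*(-5)² = -3*25 = -75)
h(y)*(16 + 4*(-4)) = -75*(16 + 4*(-4)) = -75*(16 - 16) = -75*0 = 0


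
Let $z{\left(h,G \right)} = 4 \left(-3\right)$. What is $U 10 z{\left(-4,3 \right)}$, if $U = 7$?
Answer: $-840$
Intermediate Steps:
$z{\left(h,G \right)} = -12$
$U 10 z{\left(-4,3 \right)} = 7 \cdot 10 \left(-12\right) = 70 \left(-12\right) = -840$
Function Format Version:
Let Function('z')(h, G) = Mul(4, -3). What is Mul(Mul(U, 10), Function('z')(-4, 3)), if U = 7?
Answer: -840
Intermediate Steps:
Function('z')(h, G) = -12
Mul(Mul(U, 10), Function('z')(-4, 3)) = Mul(Mul(7, 10), -12) = Mul(70, -12) = -840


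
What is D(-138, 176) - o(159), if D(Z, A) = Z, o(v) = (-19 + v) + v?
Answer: -437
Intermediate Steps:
o(v) = -19 + 2*v
D(-138, 176) - o(159) = -138 - (-19 + 2*159) = -138 - (-19 + 318) = -138 - 1*299 = -138 - 299 = -437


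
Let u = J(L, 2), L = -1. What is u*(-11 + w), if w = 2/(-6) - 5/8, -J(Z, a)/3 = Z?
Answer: -287/8 ≈ -35.875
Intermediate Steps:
J(Z, a) = -3*Z
w = -23/24 (w = 2*(-⅙) - 5*⅛ = -⅓ - 5/8 = -23/24 ≈ -0.95833)
u = 3 (u = -3*(-1) = 3)
u*(-11 + w) = 3*(-11 - 23/24) = 3*(-287/24) = -287/8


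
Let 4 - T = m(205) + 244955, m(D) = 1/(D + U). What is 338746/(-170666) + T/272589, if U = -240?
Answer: -2347506627967/814129299795 ≈ -2.8835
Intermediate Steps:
m(D) = 1/(-240 + D) (m(D) = 1/(D - 240) = 1/(-240 + D))
T = -8573284/35 (T = 4 - (1/(-240 + 205) + 244955) = 4 - (1/(-35) + 244955) = 4 - (-1/35 + 244955) = 4 - 1*8573424/35 = 4 - 8573424/35 = -8573284/35 ≈ -2.4495e+5)
338746/(-170666) + T/272589 = 338746/(-170666) - 8573284/35/272589 = 338746*(-1/170666) - 8573284/35*1/272589 = -169373/85333 - 8573284/9540615 = -2347506627967/814129299795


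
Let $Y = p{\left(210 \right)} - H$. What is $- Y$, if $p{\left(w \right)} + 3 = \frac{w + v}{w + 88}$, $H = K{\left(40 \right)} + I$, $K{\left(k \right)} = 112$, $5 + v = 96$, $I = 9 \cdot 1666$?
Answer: $\frac{4502181}{298} \approx 15108.0$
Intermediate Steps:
$I = 14994$
$v = 91$ ($v = -5 + 96 = 91$)
$H = 15106$ ($H = 112 + 14994 = 15106$)
$p{\left(w \right)} = -3 + \frac{91 + w}{88 + w}$ ($p{\left(w \right)} = -3 + \frac{w + 91}{w + 88} = -3 + \frac{91 + w}{88 + w}$)
$Y = - \frac{4502181}{298}$ ($Y = \frac{-173 - 420}{88 + 210} - 15106 = \frac{-173 - 420}{298} - 15106 = \frac{1}{298} \left(-593\right) - 15106 = - \frac{593}{298} - 15106 = - \frac{4502181}{298} \approx -15108.0$)
$- Y = \left(-1\right) \left(- \frac{4502181}{298}\right) = \frac{4502181}{298}$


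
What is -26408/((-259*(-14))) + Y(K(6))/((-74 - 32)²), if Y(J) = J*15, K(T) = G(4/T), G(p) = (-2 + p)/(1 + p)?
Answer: -37095475/5092717 ≈ -7.2840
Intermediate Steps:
G(p) = (-2 + p)/(1 + p)
K(T) = (-2 + 4/T)/(1 + 4/T)
Y(J) = 15*J
-26408/((-259*(-14))) + Y(K(6))/((-74 - 32)²) = -26408/((-259*(-14))) + (15*(2*(2 - 1*6)/(4 + 6)))/((-74 - 32)²) = -26408/3626 + (15*(2*(2 - 6)/10))/((-106)²) = -26408*1/3626 + (15*(2*(⅒)*(-4)))/11236 = -13204/1813 + (15*(-⅘))*(1/11236) = -13204/1813 - 12*1/11236 = -13204/1813 - 3/2809 = -37095475/5092717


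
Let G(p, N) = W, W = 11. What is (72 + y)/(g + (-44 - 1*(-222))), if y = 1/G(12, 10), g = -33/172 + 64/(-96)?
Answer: 409188/1005455 ≈ 0.40697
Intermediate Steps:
G(p, N) = 11
g = -443/516 (g = -33*1/172 + 64*(-1/96) = -33/172 - ⅔ = -443/516 ≈ -0.85853)
y = 1/11 ≈ 0.090909
(72 + y)/(g + (-44 - 1*(-222))) = (72 + 1/11)/(-443/516 + (-44 - 1*(-222))) = 793/(11*(-443/516 + (-44 + 222))) = 793/(11*(-443/516 + 178)) = 793/(11*(91405/516)) = (793/11)*(516/91405) = 409188/1005455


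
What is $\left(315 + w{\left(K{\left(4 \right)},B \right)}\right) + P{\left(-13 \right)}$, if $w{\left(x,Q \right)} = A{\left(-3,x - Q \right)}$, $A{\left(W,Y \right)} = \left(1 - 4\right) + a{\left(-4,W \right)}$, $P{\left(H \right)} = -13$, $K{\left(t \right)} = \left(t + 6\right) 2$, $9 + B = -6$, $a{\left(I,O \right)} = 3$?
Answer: $302$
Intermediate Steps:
$B = -15$ ($B = -9 - 6 = -15$)
$K{\left(t \right)} = 12 + 2 t$ ($K{\left(t \right)} = \left(6 + t\right) 2 = 12 + 2 t$)
$A{\left(W,Y \right)} = 0$ ($A{\left(W,Y \right)} = \left(1 - 4\right) + 3 = -3 + 3 = 0$)
$w{\left(x,Q \right)} = 0$
$\left(315 + w{\left(K{\left(4 \right)},B \right)}\right) + P{\left(-13 \right)} = \left(315 + 0\right) - 13 = 315 - 13 = 302$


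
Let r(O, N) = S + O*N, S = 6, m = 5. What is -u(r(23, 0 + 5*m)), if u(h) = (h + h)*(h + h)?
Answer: -1350244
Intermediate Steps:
r(O, N) = 6 + N*O (r(O, N) = 6 + O*N = 6 + N*O)
u(h) = 4*h**2 (u(h) = (2*h)*(2*h) = 4*h**2)
-u(r(23, 0 + 5*m)) = -4*(6 + (0 + 5*5)*23)**2 = -4*(6 + (0 + 25)*23)**2 = -4*(6 + 25*23)**2 = -4*(6 + 575)**2 = -4*581**2 = -4*337561 = -1*1350244 = -1350244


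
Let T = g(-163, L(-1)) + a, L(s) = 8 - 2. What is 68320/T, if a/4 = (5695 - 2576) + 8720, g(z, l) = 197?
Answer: 68320/47553 ≈ 1.4367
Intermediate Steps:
L(s) = 6
a = 47356 (a = 4*((5695 - 2576) + 8720) = 4*(3119 + 8720) = 4*11839 = 47356)
T = 47553 (T = 197 + 47356 = 47553)
68320/T = 68320/47553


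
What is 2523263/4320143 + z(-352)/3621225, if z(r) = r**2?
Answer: 9672586055447/15644209835175 ≈ 0.61829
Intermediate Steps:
2523263/4320143 + z(-352)/3621225 = 2523263/4320143 + (-352)**2/3621225 = 2523263*(1/4320143) + 123904*(1/3621225) = 2523263/4320143 + 123904/3621225 = 9672586055447/15644209835175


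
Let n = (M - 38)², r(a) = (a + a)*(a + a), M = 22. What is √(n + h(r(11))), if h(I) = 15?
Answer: √271 ≈ 16.462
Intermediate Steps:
r(a) = 4*a² (r(a) = (2*a)*(2*a) = 4*a²)
n = 256 (n = (22 - 38)² = (-16)² = 256)
√(n + h(r(11))) = √(256 + 15) = √271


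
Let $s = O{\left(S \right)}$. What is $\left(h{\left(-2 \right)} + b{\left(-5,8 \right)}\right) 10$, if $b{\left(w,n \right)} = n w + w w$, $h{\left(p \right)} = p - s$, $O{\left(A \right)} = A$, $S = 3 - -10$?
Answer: $-300$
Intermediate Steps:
$S = 13$ ($S = 3 + 10 = 13$)
$s = 13$
$h{\left(p \right)} = -13 + p$ ($h{\left(p \right)} = p - 13 = -13 + p$)
$b{\left(w,n \right)} = w^{2} + n w$ ($b{\left(w,n \right)} = n w + w^{2} = w^{2} + n w$)
$\left(h{\left(-2 \right)} + b{\left(-5,8 \right)}\right) 10 = \left(\left(-13 - 2\right) - 5 \left(8 - 5\right)\right) 10 = \left(-15 - 15\right) 10 = \left(-30\right) 10 = -300$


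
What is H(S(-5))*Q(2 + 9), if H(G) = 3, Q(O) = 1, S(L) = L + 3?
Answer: 3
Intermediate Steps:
S(L) = 3 + L
H(S(-5))*Q(2 + 9) = 3*1 = 3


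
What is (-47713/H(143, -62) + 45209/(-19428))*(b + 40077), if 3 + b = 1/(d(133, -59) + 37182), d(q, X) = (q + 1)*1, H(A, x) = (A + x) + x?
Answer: -1387473982719581975/13774529712 ≈ -1.0073e+8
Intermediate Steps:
H(A, x) = A + 2*x
d(q, X) = 1 + q (d(q, X) = (1 + q)*1 = 1 + q)
b = -111947/37316 (b = -3 + 1/((1 + 133) + 37182) = -3 + 1/(134 + 37182) = -3 + 1/37316 = -111947/37316 ≈ -3.0000)
(-47713/H(143, -62) + 45209/(-19428))*(b + 40077) = (-47713/(143 + 2*(-62)) + 45209/(-19428))*(-111947/37316 + 40077) = (-47713/(143 - 124) + 45209*(-1/19428))*(1495401385/37316) = (-47713/19 - 45209/19428)*(1495401385/37316) = -927827135/369132*1495401385/37316 = -1387473982719581975/13774529712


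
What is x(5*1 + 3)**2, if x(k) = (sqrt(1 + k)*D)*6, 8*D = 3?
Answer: 729/16 ≈ 45.563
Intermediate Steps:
D = 3/8 (D = (1/8)*3 = 3/8 ≈ 0.37500)
x(k) = 9*sqrt(1 + k)/4 (x(k) = (sqrt(1 + k)*(3/8))*6 = (3*sqrt(1 + k)/8)*6 = 9*sqrt(1 + k)/4)
x(5*1 + 3)**2 = (9*sqrt(1 + (5*1 + 3))/4)**2 = (9*sqrt(1 + (5 + 3))/4)**2 = (9*sqrt(1 + 8)/4)**2 = (9*sqrt(9)/4)**2 = ((9/4)*3)**2 = (27/4)**2 = 729/16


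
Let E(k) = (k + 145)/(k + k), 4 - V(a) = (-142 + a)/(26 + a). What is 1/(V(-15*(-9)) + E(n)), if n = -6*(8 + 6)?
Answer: 3864/14221 ≈ 0.27171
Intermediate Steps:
n = -84 (n = -6*14 = -84)
V(a) = 4 - (-142 + a)/(26 + a)
E(k) = (145 + k)/(2*k) (E(k) = (145 + k)/((2*k)) = (145 + k)*(1/(2*k)) = (145 + k)/(2*k))
1/(V(-15*(-9)) + E(n)) = 1/(3*(82 - 15*(-9))/(26 - 15*(-9)) + (½)*(145 - 84)/(-84)) = 1/(3*(82 + 135)/(26 + 135) + (½)*(-1/84)*61) = 1/(3*217/161 - 61/168) = 1/(3*(1/161)*217 - 61/168) = 1/(93/23 - 61/168) = 1/(14221/3864) = 3864/14221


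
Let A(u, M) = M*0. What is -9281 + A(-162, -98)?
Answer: -9281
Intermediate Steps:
A(u, M) = 0
-9281 + A(-162, -98) = -9281 + 0 = -9281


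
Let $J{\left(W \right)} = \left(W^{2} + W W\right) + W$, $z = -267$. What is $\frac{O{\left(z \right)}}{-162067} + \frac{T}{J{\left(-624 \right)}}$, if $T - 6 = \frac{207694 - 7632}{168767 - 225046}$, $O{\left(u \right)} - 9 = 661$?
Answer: $- \frac{170456486413}{41263262367132} \approx -0.004131$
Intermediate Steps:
$O{\left(u \right)} = 670$ ($O{\left(u \right)} = 9 + 661 = 670$)
$T = \frac{137612}{56279}$ ($T = 6 + \frac{207694 - 7632}{168767 - 225046} = 6 + \frac{200062}{-56279} = 6 + 200062 \left(- \frac{1}{56279}\right) = 6 - \frac{200062}{56279} = \frac{137612}{56279} \approx 2.4452$)
$J{\left(W \right)} = W + 2 W^{2}$ ($J{\left(W \right)} = \left(W^{2} + W^{2}\right) + W = 2 W^{2} + W = W + 2 W^{2}$)
$\frac{O{\left(z \right)}}{-162067} + \frac{T}{J{\left(-624 \right)}} = \frac{670}{-162067} + \frac{137612}{56279 \left(- 624 \left(1 + 2 \left(-624\right)\right)\right)} = 670 \left(- \frac{1}{162067}\right) + \frac{137612}{56279 \left(- 624 \left(1 - 1248\right)\right)} = - \frac{670}{162067} + \frac{137612}{56279 \left(\left(-624\right) \left(-1247\right)\right)} = - \frac{670}{162067} + \frac{137612}{56279 \cdot 778128} = - \frac{670}{162067} + \frac{137612}{56279} \cdot \frac{1}{778128} = - \frac{670}{162067} + \frac{34403}{10948066428} = - \frac{170456486413}{41263262367132}$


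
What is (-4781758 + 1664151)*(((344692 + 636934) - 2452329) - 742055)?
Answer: 6898509830106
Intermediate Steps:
(-4781758 + 1664151)*(((344692 + 636934) - 2452329) - 742055) = -3117607*((981626 - 2452329) - 742055) = -3117607*(-1470703 - 742055) = -3117607*(-2212758) = 6898509830106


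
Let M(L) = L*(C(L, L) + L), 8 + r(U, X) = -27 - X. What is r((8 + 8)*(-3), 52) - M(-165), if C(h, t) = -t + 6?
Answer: 903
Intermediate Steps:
C(h, t) = 6 - t
r(U, X) = -35 - X (r(U, X) = -8 + (-27 - X) = -35 - X)
M(L) = 6*L (M(L) = L*((6 - L) + L) = L*6 = 6*L)
r((8 + 8)*(-3), 52) - M(-165) = (-35 - 1*52) - 6*(-165) = (-35 - 52) - 1*(-990) = -87 + 990 = 903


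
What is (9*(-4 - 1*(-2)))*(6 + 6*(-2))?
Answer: 108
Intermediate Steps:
(9*(-4 - 1*(-2)))*(6 + 6*(-2)) = (9*(-4 + 2))*(6 - 12) = (9*(-2))*(-6) = -18*(-6) = 108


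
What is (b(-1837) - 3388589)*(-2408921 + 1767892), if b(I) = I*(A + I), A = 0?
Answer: 8987226580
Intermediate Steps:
b(I) = I**2 (b(I) = I*(0 + I) = I*I = I**2)
(b(-1837) - 3388589)*(-2408921 + 1767892) = ((-1837)**2 - 3388589)*(-2408921 + 1767892) = (3374569 - 3388589)*(-641029) = -14020*(-641029) = 8987226580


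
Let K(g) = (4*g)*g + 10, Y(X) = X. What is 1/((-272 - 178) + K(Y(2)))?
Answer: -1/424 ≈ -0.0023585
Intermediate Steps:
K(g) = 10 + 4*g² (K(g) = 4*g² + 10 = 10 + 4*g²)
1/((-272 - 178) + K(Y(2))) = 1/((-272 - 178) + (10 + 4*2²)) = 1/(-450 + (10 + 4*4)) = 1/(-450 + (10 + 16)) = 1/(-450 + 26) = 1/(-424) = -1/424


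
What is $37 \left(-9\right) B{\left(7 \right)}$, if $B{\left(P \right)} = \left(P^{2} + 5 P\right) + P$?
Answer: $-30303$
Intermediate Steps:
$B{\left(P \right)} = P^{2} + 6 P$
$37 \left(-9\right) B{\left(7 \right)} = 37 \left(-9\right) 7 \left(6 + 7\right) = - 333 \cdot 7 \cdot 13 = \left(-333\right) 91 = -30303$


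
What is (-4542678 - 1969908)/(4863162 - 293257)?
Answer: -6512586/4569905 ≈ -1.4251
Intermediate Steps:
(-4542678 - 1969908)/(4863162 - 293257) = -6512586/4569905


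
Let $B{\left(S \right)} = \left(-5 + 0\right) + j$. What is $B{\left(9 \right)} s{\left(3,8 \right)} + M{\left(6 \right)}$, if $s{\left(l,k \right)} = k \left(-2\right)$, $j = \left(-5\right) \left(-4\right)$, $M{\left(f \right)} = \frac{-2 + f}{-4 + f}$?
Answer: $-238$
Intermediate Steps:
$M{\left(f \right)} = \frac{-2 + f}{-4 + f}$
$j = 20$
$s{\left(l,k \right)} = - 2 k$
$B{\left(S \right)} = 15$ ($B{\left(S \right)} = \left(-5 + 0\right) + 20 = -5 + 20 = 15$)
$B{\left(9 \right)} s{\left(3,8 \right)} + M{\left(6 \right)} = 15 \left(\left(-2\right) 8\right) + \frac{-2 + 6}{-4 + 6} = 15 \left(-16\right) + \frac{1}{2} \cdot 4 = -240 + \frac{1}{2} \cdot 4 = -240 + 2 = -238$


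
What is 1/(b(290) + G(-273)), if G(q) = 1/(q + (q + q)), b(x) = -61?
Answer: -819/49960 ≈ -0.016393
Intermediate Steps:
G(q) = 1/(3*q) (G(q) = 1/(q + 2*q) = 1/(3*q))
1/(b(290) + G(-273)) = 1/(-61 + (⅓)/(-273)) = 1/(-61 + (⅓)*(-1/273)) = 1/(-61 - 1/819) = 1/(-49960/819) = -819/49960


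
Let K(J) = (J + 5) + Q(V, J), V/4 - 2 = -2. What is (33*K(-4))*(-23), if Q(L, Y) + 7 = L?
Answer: 4554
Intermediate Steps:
V = 0 (V = 8 + 4*(-2) = 8 - 8 = 0)
Q(L, Y) = -7 + L
K(J) = -2 + J (K(J) = (J + 5) + (-7 + 0) = (5 + J) - 7 = -2 + J)
(33*K(-4))*(-23) = (33*(-2 - 4))*(-23) = (33*(-6))*(-23) = -198*(-23) = 4554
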